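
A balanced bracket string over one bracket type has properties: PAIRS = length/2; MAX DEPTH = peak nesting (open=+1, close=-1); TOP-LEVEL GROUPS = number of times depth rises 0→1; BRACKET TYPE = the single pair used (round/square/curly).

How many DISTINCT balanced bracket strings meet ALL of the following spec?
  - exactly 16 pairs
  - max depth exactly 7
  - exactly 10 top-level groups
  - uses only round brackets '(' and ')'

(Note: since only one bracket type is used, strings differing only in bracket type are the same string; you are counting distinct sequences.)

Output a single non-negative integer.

Answer: 10

Derivation:
Spec: pairs=16 depth=7 groups=10
Count(depth <= 7) = 33915
Count(depth <= 6) = 33905
Count(depth == 7) = 33915 - 33905 = 10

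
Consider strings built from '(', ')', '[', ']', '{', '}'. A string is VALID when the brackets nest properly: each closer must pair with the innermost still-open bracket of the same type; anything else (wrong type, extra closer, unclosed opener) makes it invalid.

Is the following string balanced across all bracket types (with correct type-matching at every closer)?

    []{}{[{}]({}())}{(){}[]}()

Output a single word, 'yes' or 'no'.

Answer: yes

Derivation:
pos 0: push '['; stack = [
pos 1: ']' matches '['; pop; stack = (empty)
pos 2: push '{'; stack = {
pos 3: '}' matches '{'; pop; stack = (empty)
pos 4: push '{'; stack = {
pos 5: push '['; stack = {[
pos 6: push '{'; stack = {[{
pos 7: '}' matches '{'; pop; stack = {[
pos 8: ']' matches '['; pop; stack = {
pos 9: push '('; stack = {(
pos 10: push '{'; stack = {({
pos 11: '}' matches '{'; pop; stack = {(
pos 12: push '('; stack = {((
pos 13: ')' matches '('; pop; stack = {(
pos 14: ')' matches '('; pop; stack = {
pos 15: '}' matches '{'; pop; stack = (empty)
pos 16: push '{'; stack = {
pos 17: push '('; stack = {(
pos 18: ')' matches '('; pop; stack = {
pos 19: push '{'; stack = {{
pos 20: '}' matches '{'; pop; stack = {
pos 21: push '['; stack = {[
pos 22: ']' matches '['; pop; stack = {
pos 23: '}' matches '{'; pop; stack = (empty)
pos 24: push '('; stack = (
pos 25: ')' matches '('; pop; stack = (empty)
end: stack empty → VALID
Verdict: properly nested → yes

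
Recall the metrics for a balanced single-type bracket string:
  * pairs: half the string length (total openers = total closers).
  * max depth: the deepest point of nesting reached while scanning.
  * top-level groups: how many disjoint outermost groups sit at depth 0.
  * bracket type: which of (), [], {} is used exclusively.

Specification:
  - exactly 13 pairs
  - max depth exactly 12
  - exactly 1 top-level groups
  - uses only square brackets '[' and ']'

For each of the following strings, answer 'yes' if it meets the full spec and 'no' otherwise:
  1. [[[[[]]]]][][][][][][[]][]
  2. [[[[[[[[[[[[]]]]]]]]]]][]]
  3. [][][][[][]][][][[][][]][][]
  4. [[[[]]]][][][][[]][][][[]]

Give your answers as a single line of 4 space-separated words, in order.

Answer: no yes no no

Derivation:
String 1 '[[[[[]]]]][][][][][][[]][]': depth seq [1 2 3 4 5 4 3 2 1 0 1 0 1 0 1 0 1 0 1 0 1 2 1 0 1 0]
  -> pairs=13 depth=5 groups=8 -> no
String 2 '[[[[[[[[[[[[]]]]]]]]]]][]]': depth seq [1 2 3 4 5 6 7 8 9 10 11 12 11 10 9 8 7 6 5 4 3 2 1 2 1 0]
  -> pairs=13 depth=12 groups=1 -> yes
String 3 '[][][][[][]][][][[][][]][][]': depth seq [1 0 1 0 1 0 1 2 1 2 1 0 1 0 1 0 1 2 1 2 1 2 1 0 1 0 1 0]
  -> pairs=14 depth=2 groups=9 -> no
String 4 '[[[[]]]][][][][[]][][][[]]': depth seq [1 2 3 4 3 2 1 0 1 0 1 0 1 0 1 2 1 0 1 0 1 0 1 2 1 0]
  -> pairs=13 depth=4 groups=8 -> no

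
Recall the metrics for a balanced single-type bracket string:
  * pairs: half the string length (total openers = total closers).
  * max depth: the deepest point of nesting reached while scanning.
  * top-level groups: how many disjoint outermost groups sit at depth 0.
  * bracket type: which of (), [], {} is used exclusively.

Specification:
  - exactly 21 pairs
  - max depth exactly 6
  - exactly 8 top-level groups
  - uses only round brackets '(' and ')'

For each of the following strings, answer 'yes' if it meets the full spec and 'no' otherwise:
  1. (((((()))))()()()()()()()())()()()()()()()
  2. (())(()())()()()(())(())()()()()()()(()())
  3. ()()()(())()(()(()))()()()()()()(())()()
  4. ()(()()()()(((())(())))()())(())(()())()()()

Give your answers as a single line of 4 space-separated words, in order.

String 1 '(((((()))))()()()()()()()())()()()()()()()': depth seq [1 2 3 4 5 6 5 4 3 2 1 2 1 2 1 2 1 2 1 2 1 2 1 2 1 2 1 0 1 0 1 0 1 0 1 0 1 0 1 0 1 0]
  -> pairs=21 depth=6 groups=8 -> yes
String 2 '(())(()())()()()(())(())()()()()()()(()())': depth seq [1 2 1 0 1 2 1 2 1 0 1 0 1 0 1 0 1 2 1 0 1 2 1 0 1 0 1 0 1 0 1 0 1 0 1 0 1 2 1 2 1 0]
  -> pairs=21 depth=2 groups=14 -> no
String 3 '()()()(())()(()(()))()()()()()()(())()()': depth seq [1 0 1 0 1 0 1 2 1 0 1 0 1 2 1 2 3 2 1 0 1 0 1 0 1 0 1 0 1 0 1 0 1 2 1 0 1 0 1 0]
  -> pairs=20 depth=3 groups=15 -> no
String 4 '()(()()()()(((())(())))()())(())(()())()()()': depth seq [1 0 1 2 1 2 1 2 1 2 1 2 3 4 5 4 3 4 5 4 3 2 1 2 1 2 1 0 1 2 1 0 1 2 1 2 1 0 1 0 1 0 1 0]
  -> pairs=22 depth=5 groups=7 -> no

Answer: yes no no no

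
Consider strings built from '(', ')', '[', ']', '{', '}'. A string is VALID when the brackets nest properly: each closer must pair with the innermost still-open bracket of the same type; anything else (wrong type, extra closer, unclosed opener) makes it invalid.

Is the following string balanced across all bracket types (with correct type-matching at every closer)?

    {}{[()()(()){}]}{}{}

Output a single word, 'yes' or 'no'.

pos 0: push '{'; stack = {
pos 1: '}' matches '{'; pop; stack = (empty)
pos 2: push '{'; stack = {
pos 3: push '['; stack = {[
pos 4: push '('; stack = {[(
pos 5: ')' matches '('; pop; stack = {[
pos 6: push '('; stack = {[(
pos 7: ')' matches '('; pop; stack = {[
pos 8: push '('; stack = {[(
pos 9: push '('; stack = {[((
pos 10: ')' matches '('; pop; stack = {[(
pos 11: ')' matches '('; pop; stack = {[
pos 12: push '{'; stack = {[{
pos 13: '}' matches '{'; pop; stack = {[
pos 14: ']' matches '['; pop; stack = {
pos 15: '}' matches '{'; pop; stack = (empty)
pos 16: push '{'; stack = {
pos 17: '}' matches '{'; pop; stack = (empty)
pos 18: push '{'; stack = {
pos 19: '}' matches '{'; pop; stack = (empty)
end: stack empty → VALID
Verdict: properly nested → yes

Answer: yes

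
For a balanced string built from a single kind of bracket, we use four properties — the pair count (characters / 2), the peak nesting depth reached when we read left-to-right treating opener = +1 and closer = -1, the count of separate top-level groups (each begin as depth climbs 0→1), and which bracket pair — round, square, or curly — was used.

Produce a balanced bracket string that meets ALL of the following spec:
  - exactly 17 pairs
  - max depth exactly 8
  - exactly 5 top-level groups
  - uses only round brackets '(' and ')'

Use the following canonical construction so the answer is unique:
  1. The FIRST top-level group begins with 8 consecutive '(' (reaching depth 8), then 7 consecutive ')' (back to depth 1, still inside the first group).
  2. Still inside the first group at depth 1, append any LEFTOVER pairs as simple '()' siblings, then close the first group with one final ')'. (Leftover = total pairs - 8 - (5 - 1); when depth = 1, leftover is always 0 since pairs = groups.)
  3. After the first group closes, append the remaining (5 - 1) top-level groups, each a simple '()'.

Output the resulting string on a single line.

Answer: (((((((()))))))()()()()())()()()()

Derivation:
Spec: pairs=17 depth=8 groups=5
Leftover pairs = 17 - 8 - (5-1) = 5
First group: deep chain of depth 8 + 5 sibling pairs
Remaining 4 groups: simple '()' each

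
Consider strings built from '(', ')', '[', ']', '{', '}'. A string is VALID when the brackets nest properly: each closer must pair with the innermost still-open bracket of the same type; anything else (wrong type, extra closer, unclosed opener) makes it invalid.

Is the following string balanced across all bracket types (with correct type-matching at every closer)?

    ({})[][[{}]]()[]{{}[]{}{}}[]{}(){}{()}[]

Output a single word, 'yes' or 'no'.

Answer: yes

Derivation:
pos 0: push '('; stack = (
pos 1: push '{'; stack = ({
pos 2: '}' matches '{'; pop; stack = (
pos 3: ')' matches '('; pop; stack = (empty)
pos 4: push '['; stack = [
pos 5: ']' matches '['; pop; stack = (empty)
pos 6: push '['; stack = [
pos 7: push '['; stack = [[
pos 8: push '{'; stack = [[{
pos 9: '}' matches '{'; pop; stack = [[
pos 10: ']' matches '['; pop; stack = [
pos 11: ']' matches '['; pop; stack = (empty)
pos 12: push '('; stack = (
pos 13: ')' matches '('; pop; stack = (empty)
pos 14: push '['; stack = [
pos 15: ']' matches '['; pop; stack = (empty)
pos 16: push '{'; stack = {
pos 17: push '{'; stack = {{
pos 18: '}' matches '{'; pop; stack = {
pos 19: push '['; stack = {[
pos 20: ']' matches '['; pop; stack = {
pos 21: push '{'; stack = {{
pos 22: '}' matches '{'; pop; stack = {
pos 23: push '{'; stack = {{
pos 24: '}' matches '{'; pop; stack = {
pos 25: '}' matches '{'; pop; stack = (empty)
pos 26: push '['; stack = [
pos 27: ']' matches '['; pop; stack = (empty)
pos 28: push '{'; stack = {
pos 29: '}' matches '{'; pop; stack = (empty)
pos 30: push '('; stack = (
pos 31: ')' matches '('; pop; stack = (empty)
pos 32: push '{'; stack = {
pos 33: '}' matches '{'; pop; stack = (empty)
pos 34: push '{'; stack = {
pos 35: push '('; stack = {(
pos 36: ')' matches '('; pop; stack = {
pos 37: '}' matches '{'; pop; stack = (empty)
pos 38: push '['; stack = [
pos 39: ']' matches '['; pop; stack = (empty)
end: stack empty → VALID
Verdict: properly nested → yes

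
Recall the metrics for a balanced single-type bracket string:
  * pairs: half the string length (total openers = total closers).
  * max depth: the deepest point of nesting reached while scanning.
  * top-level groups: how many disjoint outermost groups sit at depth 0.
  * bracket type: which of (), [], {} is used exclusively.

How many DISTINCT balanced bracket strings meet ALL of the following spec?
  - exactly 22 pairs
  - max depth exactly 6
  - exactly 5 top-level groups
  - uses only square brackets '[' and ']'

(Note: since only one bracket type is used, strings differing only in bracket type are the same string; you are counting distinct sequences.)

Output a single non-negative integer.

Spec: pairs=22 depth=6 groups=5
Count(depth <= 6) = 4439599660
Count(depth <= 5) = 2721891615
Count(depth == 6) = 4439599660 - 2721891615 = 1717708045

Answer: 1717708045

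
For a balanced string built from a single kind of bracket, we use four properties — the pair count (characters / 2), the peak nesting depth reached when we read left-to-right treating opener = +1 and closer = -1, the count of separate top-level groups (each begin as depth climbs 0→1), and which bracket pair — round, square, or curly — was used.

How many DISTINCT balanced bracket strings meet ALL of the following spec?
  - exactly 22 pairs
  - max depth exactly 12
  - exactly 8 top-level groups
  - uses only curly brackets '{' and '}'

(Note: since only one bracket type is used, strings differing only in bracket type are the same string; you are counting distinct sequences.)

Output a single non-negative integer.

Spec: pairs=22 depth=12 groups=8
Count(depth <= 12) = 843617392
Count(depth <= 11) = 843578480
Count(depth == 12) = 843617392 - 843578480 = 38912

Answer: 38912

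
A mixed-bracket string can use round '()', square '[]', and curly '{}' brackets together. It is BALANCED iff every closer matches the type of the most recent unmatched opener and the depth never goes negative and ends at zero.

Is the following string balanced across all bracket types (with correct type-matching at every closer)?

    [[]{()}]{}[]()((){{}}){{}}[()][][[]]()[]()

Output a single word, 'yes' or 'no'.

Answer: yes

Derivation:
pos 0: push '['; stack = [
pos 1: push '['; stack = [[
pos 2: ']' matches '['; pop; stack = [
pos 3: push '{'; stack = [{
pos 4: push '('; stack = [{(
pos 5: ')' matches '('; pop; stack = [{
pos 6: '}' matches '{'; pop; stack = [
pos 7: ']' matches '['; pop; stack = (empty)
pos 8: push '{'; stack = {
pos 9: '}' matches '{'; pop; stack = (empty)
pos 10: push '['; stack = [
pos 11: ']' matches '['; pop; stack = (empty)
pos 12: push '('; stack = (
pos 13: ')' matches '('; pop; stack = (empty)
pos 14: push '('; stack = (
pos 15: push '('; stack = ((
pos 16: ')' matches '('; pop; stack = (
pos 17: push '{'; stack = ({
pos 18: push '{'; stack = ({{
pos 19: '}' matches '{'; pop; stack = ({
pos 20: '}' matches '{'; pop; stack = (
pos 21: ')' matches '('; pop; stack = (empty)
pos 22: push '{'; stack = {
pos 23: push '{'; stack = {{
pos 24: '}' matches '{'; pop; stack = {
pos 25: '}' matches '{'; pop; stack = (empty)
pos 26: push '['; stack = [
pos 27: push '('; stack = [(
pos 28: ')' matches '('; pop; stack = [
pos 29: ']' matches '['; pop; stack = (empty)
pos 30: push '['; stack = [
pos 31: ']' matches '['; pop; stack = (empty)
pos 32: push '['; stack = [
pos 33: push '['; stack = [[
pos 34: ']' matches '['; pop; stack = [
pos 35: ']' matches '['; pop; stack = (empty)
pos 36: push '('; stack = (
pos 37: ')' matches '('; pop; stack = (empty)
pos 38: push '['; stack = [
pos 39: ']' matches '['; pop; stack = (empty)
pos 40: push '('; stack = (
pos 41: ')' matches '('; pop; stack = (empty)
end: stack empty → VALID
Verdict: properly nested → yes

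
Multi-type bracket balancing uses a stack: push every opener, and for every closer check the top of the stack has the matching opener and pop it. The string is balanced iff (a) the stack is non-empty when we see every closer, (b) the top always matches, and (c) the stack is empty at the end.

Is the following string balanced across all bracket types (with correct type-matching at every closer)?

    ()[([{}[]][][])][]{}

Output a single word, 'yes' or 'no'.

Answer: yes

Derivation:
pos 0: push '('; stack = (
pos 1: ')' matches '('; pop; stack = (empty)
pos 2: push '['; stack = [
pos 3: push '('; stack = [(
pos 4: push '['; stack = [([
pos 5: push '{'; stack = [([{
pos 6: '}' matches '{'; pop; stack = [([
pos 7: push '['; stack = [([[
pos 8: ']' matches '['; pop; stack = [([
pos 9: ']' matches '['; pop; stack = [(
pos 10: push '['; stack = [([
pos 11: ']' matches '['; pop; stack = [(
pos 12: push '['; stack = [([
pos 13: ']' matches '['; pop; stack = [(
pos 14: ')' matches '('; pop; stack = [
pos 15: ']' matches '['; pop; stack = (empty)
pos 16: push '['; stack = [
pos 17: ']' matches '['; pop; stack = (empty)
pos 18: push '{'; stack = {
pos 19: '}' matches '{'; pop; stack = (empty)
end: stack empty → VALID
Verdict: properly nested → yes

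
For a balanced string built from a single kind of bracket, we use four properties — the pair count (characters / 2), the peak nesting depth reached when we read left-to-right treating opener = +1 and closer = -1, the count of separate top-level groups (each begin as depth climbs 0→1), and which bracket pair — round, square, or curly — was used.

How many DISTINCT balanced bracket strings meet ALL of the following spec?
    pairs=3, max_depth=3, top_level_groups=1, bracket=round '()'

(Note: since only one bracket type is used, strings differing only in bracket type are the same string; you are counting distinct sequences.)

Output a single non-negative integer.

Answer: 1

Derivation:
Spec: pairs=3 depth=3 groups=1
Count(depth <= 3) = 2
Count(depth <= 2) = 1
Count(depth == 3) = 2 - 1 = 1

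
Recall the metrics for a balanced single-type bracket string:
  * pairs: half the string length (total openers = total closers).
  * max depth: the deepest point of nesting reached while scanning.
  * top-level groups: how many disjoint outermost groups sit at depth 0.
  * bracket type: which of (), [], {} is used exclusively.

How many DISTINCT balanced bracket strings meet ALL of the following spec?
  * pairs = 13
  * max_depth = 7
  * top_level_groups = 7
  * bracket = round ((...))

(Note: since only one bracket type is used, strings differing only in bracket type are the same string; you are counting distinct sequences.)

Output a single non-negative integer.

Spec: pairs=13 depth=7 groups=7
Count(depth <= 7) = 9996
Count(depth <= 6) = 9989
Count(depth == 7) = 9996 - 9989 = 7

Answer: 7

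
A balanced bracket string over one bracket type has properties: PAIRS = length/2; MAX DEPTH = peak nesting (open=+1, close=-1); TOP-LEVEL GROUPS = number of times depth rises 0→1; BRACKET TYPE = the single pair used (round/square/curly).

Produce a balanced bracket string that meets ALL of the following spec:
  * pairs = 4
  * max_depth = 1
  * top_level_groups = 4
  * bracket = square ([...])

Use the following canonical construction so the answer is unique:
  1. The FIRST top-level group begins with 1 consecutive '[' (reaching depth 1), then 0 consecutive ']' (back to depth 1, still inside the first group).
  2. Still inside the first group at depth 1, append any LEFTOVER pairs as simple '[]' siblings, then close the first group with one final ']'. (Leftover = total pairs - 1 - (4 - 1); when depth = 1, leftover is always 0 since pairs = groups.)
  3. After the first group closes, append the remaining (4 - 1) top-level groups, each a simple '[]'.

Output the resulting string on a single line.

Spec: pairs=4 depth=1 groups=4
Leftover pairs = 4 - 1 - (4-1) = 0
First group: deep chain of depth 1 + 0 sibling pairs
Remaining 3 groups: simple '[]' each

Answer: [][][][]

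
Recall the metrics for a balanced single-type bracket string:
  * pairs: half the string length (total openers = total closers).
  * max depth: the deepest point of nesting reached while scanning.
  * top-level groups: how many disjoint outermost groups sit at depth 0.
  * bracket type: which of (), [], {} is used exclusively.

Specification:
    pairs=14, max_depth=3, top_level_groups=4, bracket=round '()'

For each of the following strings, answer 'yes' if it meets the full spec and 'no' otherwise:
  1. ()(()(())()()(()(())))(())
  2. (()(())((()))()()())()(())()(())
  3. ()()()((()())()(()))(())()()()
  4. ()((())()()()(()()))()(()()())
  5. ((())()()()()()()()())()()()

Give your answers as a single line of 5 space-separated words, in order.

String 1 '()(()(())()()(()(())))(())': depth seq [1 0 1 2 1 2 3 2 1 2 1 2 1 2 3 2 3 4 3 2 1 0 1 2 1 0]
  -> pairs=13 depth=4 groups=3 -> no
String 2 '(()(())((()))()()())()(())()(())': depth seq [1 2 1 2 3 2 1 2 3 4 3 2 1 2 1 2 1 2 1 0 1 0 1 2 1 0 1 0 1 2 1 0]
  -> pairs=16 depth=4 groups=5 -> no
String 3 '()()()((()())()(()))(())()()()': depth seq [1 0 1 0 1 0 1 2 3 2 3 2 1 2 1 2 3 2 1 0 1 2 1 0 1 0 1 0 1 0]
  -> pairs=15 depth=3 groups=8 -> no
String 4 '()((())()()()(()()))()(()()())': depth seq [1 0 1 2 3 2 1 2 1 2 1 2 1 2 3 2 3 2 1 0 1 0 1 2 1 2 1 2 1 0]
  -> pairs=15 depth=3 groups=4 -> no
String 5 '((())()()()()()()()())()()()': depth seq [1 2 3 2 1 2 1 2 1 2 1 2 1 2 1 2 1 2 1 2 1 0 1 0 1 0 1 0]
  -> pairs=14 depth=3 groups=4 -> yes

Answer: no no no no yes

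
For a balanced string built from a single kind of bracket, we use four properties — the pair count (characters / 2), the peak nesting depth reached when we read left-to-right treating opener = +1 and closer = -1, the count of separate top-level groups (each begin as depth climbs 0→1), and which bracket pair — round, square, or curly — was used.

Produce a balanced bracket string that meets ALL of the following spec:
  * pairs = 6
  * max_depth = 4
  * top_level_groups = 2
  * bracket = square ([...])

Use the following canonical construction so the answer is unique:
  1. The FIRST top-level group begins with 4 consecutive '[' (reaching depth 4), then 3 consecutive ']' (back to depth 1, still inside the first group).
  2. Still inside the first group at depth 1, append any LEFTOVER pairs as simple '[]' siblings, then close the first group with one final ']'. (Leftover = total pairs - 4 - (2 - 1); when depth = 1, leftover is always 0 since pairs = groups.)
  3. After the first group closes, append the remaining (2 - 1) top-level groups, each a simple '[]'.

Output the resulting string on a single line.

Spec: pairs=6 depth=4 groups=2
Leftover pairs = 6 - 4 - (2-1) = 1
First group: deep chain of depth 4 + 1 sibling pairs
Remaining 1 groups: simple '[]' each

Answer: [[[[]]][]][]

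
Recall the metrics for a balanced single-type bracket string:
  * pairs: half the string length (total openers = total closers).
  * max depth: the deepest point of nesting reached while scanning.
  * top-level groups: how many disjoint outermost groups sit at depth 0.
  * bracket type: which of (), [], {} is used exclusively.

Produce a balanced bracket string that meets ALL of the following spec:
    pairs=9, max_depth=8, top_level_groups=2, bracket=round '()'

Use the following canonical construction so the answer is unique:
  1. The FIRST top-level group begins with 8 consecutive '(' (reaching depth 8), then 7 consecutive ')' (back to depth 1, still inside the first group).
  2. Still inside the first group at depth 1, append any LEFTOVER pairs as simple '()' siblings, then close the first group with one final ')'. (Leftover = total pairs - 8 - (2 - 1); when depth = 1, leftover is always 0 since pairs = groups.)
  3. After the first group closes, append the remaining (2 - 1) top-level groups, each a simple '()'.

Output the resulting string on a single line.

Answer: (((((((())))))))()

Derivation:
Spec: pairs=9 depth=8 groups=2
Leftover pairs = 9 - 8 - (2-1) = 0
First group: deep chain of depth 8 + 0 sibling pairs
Remaining 1 groups: simple '()' each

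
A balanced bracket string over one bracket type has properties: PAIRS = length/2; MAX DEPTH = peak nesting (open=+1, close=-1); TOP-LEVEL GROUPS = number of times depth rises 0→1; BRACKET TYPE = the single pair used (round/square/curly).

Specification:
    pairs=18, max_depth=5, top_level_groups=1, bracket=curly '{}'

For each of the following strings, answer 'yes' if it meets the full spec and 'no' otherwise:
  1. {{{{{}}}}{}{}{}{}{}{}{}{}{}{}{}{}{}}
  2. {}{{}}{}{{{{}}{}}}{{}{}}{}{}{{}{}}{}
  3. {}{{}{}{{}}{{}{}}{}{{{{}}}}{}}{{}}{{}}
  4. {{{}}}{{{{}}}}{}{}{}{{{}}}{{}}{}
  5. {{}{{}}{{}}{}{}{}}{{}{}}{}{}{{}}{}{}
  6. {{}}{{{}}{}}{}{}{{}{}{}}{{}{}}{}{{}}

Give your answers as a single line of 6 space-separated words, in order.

String 1 '{{{{{}}}}{}{}{}{}{}{}{}{}{}{}{}{}{}}': depth seq [1 2 3 4 5 4 3 2 1 2 1 2 1 2 1 2 1 2 1 2 1 2 1 2 1 2 1 2 1 2 1 2 1 2 1 0]
  -> pairs=18 depth=5 groups=1 -> yes
String 2 '{}{{}}{}{{{{}}{}}}{{}{}}{}{}{{}{}}{}': depth seq [1 0 1 2 1 0 1 0 1 2 3 4 3 2 3 2 1 0 1 2 1 2 1 0 1 0 1 0 1 2 1 2 1 0 1 0]
  -> pairs=18 depth=4 groups=9 -> no
String 3 '{}{{}{}{{}}{{}{}}{}{{{{}}}}{}}{{}}{{}}': depth seq [1 0 1 2 1 2 1 2 3 2 1 2 3 2 3 2 1 2 1 2 3 4 5 4 3 2 1 2 1 0 1 2 1 0 1 2 1 0]
  -> pairs=19 depth=5 groups=4 -> no
String 4 '{{{}}}{{{{}}}}{}{}{}{{{}}}{{}}{}': depth seq [1 2 3 2 1 0 1 2 3 4 3 2 1 0 1 0 1 0 1 0 1 2 3 2 1 0 1 2 1 0 1 0]
  -> pairs=16 depth=4 groups=8 -> no
String 5 '{{}{{}}{{}}{}{}{}}{{}{}}{}{}{{}}{}{}': depth seq [1 2 1 2 3 2 1 2 3 2 1 2 1 2 1 2 1 0 1 2 1 2 1 0 1 0 1 0 1 2 1 0 1 0 1 0]
  -> pairs=18 depth=3 groups=7 -> no
String 6 '{{}}{{{}}{}}{}{}{{}{}{}}{{}{}}{}{{}}': depth seq [1 2 1 0 1 2 3 2 1 2 1 0 1 0 1 0 1 2 1 2 1 2 1 0 1 2 1 2 1 0 1 0 1 2 1 0]
  -> pairs=18 depth=3 groups=8 -> no

Answer: yes no no no no no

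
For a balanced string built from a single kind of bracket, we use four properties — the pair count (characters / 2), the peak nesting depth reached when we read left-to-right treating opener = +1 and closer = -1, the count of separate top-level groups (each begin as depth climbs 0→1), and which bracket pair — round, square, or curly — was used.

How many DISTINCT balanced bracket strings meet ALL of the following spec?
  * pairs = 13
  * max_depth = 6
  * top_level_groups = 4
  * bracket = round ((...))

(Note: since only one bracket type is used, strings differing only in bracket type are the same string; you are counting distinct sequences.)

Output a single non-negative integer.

Answer: 10416

Derivation:
Spec: pairs=13 depth=6 groups=4
Count(depth <= 6) = 86716
Count(depth <= 5) = 76300
Count(depth == 6) = 86716 - 76300 = 10416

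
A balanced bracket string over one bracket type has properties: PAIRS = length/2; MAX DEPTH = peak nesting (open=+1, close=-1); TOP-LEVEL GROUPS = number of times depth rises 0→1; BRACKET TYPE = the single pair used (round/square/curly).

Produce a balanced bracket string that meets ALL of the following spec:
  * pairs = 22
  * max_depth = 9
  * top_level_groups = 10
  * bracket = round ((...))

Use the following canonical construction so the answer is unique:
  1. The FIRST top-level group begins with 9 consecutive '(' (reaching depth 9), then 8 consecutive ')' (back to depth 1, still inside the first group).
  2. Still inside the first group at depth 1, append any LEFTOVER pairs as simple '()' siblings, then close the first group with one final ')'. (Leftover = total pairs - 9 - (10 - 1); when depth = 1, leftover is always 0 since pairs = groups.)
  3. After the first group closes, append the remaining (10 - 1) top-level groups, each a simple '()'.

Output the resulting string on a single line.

Answer: ((((((((())))))))()()()())()()()()()()()()()

Derivation:
Spec: pairs=22 depth=9 groups=10
Leftover pairs = 22 - 9 - (10-1) = 4
First group: deep chain of depth 9 + 4 sibling pairs
Remaining 9 groups: simple '()' each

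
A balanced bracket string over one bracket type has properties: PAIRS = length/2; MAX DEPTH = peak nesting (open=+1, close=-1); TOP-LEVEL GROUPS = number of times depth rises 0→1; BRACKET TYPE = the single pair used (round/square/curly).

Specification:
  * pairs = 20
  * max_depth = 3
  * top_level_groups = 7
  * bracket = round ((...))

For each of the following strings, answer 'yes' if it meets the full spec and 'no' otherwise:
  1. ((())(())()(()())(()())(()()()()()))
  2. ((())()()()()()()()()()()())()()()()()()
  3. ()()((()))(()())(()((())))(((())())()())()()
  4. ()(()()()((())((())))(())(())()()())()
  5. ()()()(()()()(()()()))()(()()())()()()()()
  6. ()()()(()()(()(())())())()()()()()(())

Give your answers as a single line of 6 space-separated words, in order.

String 1 '((())(())()(()())(()())(()()()()()))': depth seq [1 2 3 2 1 2 3 2 1 2 1 2 3 2 3 2 1 2 3 2 3 2 1 2 3 2 3 2 3 2 3 2 3 2 1 0]
  -> pairs=18 depth=3 groups=1 -> no
String 2 '((())()()()()()()()()()()())()()()()()()': depth seq [1 2 3 2 1 2 1 2 1 2 1 2 1 2 1 2 1 2 1 2 1 2 1 2 1 2 1 0 1 0 1 0 1 0 1 0 1 0 1 0]
  -> pairs=20 depth=3 groups=7 -> yes
String 3 '()()((()))(()())(()((())))(((())())()())()()': depth seq [1 0 1 0 1 2 3 2 1 0 1 2 1 2 1 0 1 2 1 2 3 4 3 2 1 0 1 2 3 4 3 2 3 2 1 2 1 2 1 0 1 0 1 0]
  -> pairs=22 depth=4 groups=8 -> no
String 4 '()(()()()((())((())))(())(())()()())()': depth seq [1 0 1 2 1 2 1 2 1 2 3 4 3 2 3 4 5 4 3 2 1 2 3 2 1 2 3 2 1 2 1 2 1 2 1 0 1 0]
  -> pairs=19 depth=5 groups=3 -> no
String 5 '()()()(()()()(()()()))()(()()())()()()()()': depth seq [1 0 1 0 1 0 1 2 1 2 1 2 1 2 3 2 3 2 3 2 1 0 1 0 1 2 1 2 1 2 1 0 1 0 1 0 1 0 1 0 1 0]
  -> pairs=21 depth=3 groups=11 -> no
String 6 '()()()(()()(()(())())())()()()()()(())': depth seq [1 0 1 0 1 0 1 2 1 2 1 2 3 2 3 4 3 2 3 2 1 2 1 0 1 0 1 0 1 0 1 0 1 0 1 2 1 0]
  -> pairs=19 depth=4 groups=10 -> no

Answer: no yes no no no no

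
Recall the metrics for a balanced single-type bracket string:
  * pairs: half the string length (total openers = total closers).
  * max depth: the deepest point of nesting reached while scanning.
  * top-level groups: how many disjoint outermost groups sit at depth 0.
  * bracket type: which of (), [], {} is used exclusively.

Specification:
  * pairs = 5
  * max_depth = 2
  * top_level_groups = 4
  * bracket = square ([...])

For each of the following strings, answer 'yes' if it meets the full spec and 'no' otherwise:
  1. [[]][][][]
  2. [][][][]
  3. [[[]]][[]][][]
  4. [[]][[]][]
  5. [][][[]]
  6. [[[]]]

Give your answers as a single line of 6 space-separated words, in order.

String 1 '[[]][][][]': depth seq [1 2 1 0 1 0 1 0 1 0]
  -> pairs=5 depth=2 groups=4 -> yes
String 2 '[][][][]': depth seq [1 0 1 0 1 0 1 0]
  -> pairs=4 depth=1 groups=4 -> no
String 3 '[[[]]][[]][][]': depth seq [1 2 3 2 1 0 1 2 1 0 1 0 1 0]
  -> pairs=7 depth=3 groups=4 -> no
String 4 '[[]][[]][]': depth seq [1 2 1 0 1 2 1 0 1 0]
  -> pairs=5 depth=2 groups=3 -> no
String 5 '[][][[]]': depth seq [1 0 1 0 1 2 1 0]
  -> pairs=4 depth=2 groups=3 -> no
String 6 '[[[]]]': depth seq [1 2 3 2 1 0]
  -> pairs=3 depth=3 groups=1 -> no

Answer: yes no no no no no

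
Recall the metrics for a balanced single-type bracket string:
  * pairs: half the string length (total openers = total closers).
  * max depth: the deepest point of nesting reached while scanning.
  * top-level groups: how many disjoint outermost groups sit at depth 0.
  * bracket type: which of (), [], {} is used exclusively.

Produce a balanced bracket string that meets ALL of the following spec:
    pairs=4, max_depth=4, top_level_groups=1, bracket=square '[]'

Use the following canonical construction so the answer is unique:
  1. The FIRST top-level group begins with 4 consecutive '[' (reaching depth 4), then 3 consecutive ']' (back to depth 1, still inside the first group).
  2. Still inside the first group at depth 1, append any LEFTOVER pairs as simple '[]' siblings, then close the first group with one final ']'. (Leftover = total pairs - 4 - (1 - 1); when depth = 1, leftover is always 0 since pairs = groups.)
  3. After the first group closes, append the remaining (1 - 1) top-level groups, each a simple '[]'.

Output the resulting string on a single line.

Spec: pairs=4 depth=4 groups=1
Leftover pairs = 4 - 4 - (1-1) = 0
First group: deep chain of depth 4 + 0 sibling pairs
Remaining 0 groups: simple '[]' each

Answer: [[[[]]]]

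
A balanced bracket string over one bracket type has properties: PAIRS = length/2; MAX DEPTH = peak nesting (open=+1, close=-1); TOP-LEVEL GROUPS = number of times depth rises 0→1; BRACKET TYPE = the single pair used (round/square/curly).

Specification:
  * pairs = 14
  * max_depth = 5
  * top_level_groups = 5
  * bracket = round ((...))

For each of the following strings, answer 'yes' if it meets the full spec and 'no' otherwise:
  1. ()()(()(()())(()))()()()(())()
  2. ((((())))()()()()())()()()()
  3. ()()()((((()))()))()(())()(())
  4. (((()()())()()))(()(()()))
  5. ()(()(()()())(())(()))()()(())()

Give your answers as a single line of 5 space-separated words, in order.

Answer: no yes no no no

Derivation:
String 1 '()()(()(()())(()))()()()(())()': depth seq [1 0 1 0 1 2 1 2 3 2 3 2 1 2 3 2 1 0 1 0 1 0 1 0 1 2 1 0 1 0]
  -> pairs=15 depth=3 groups=8 -> no
String 2 '((((())))()()()()())()()()()': depth seq [1 2 3 4 5 4 3 2 1 2 1 2 1 2 1 2 1 2 1 0 1 0 1 0 1 0 1 0]
  -> pairs=14 depth=5 groups=5 -> yes
String 3 '()()()((((()))()))()(())()(())': depth seq [1 0 1 0 1 0 1 2 3 4 5 4 3 2 3 2 1 0 1 0 1 2 1 0 1 0 1 2 1 0]
  -> pairs=15 depth=5 groups=8 -> no
String 4 '(((()()())()()))(()(()()))': depth seq [1 2 3 4 3 4 3 4 3 2 3 2 3 2 1 0 1 2 1 2 3 2 3 2 1 0]
  -> pairs=13 depth=4 groups=2 -> no
String 5 '()(()(()()())(())(()))()()(())()': depth seq [1 0 1 2 1 2 3 2 3 2 3 2 1 2 3 2 1 2 3 2 1 0 1 0 1 0 1 2 1 0 1 0]
  -> pairs=16 depth=3 groups=6 -> no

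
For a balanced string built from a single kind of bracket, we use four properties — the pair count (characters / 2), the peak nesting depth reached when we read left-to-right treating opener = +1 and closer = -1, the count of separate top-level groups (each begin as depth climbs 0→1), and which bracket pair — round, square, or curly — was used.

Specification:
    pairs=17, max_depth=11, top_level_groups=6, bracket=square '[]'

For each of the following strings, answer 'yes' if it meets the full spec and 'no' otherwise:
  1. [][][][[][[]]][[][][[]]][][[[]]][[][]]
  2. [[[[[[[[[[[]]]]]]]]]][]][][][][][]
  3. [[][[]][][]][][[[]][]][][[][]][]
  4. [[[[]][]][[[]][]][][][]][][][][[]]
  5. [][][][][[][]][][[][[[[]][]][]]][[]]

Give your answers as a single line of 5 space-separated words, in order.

Answer: no yes no no no

Derivation:
String 1 '[][][][[][[]]][[][][[]]][][[[]]][[][]]': depth seq [1 0 1 0 1 0 1 2 1 2 3 2 1 0 1 2 1 2 1 2 3 2 1 0 1 0 1 2 3 2 1 0 1 2 1 2 1 0]
  -> pairs=19 depth=3 groups=8 -> no
String 2 '[[[[[[[[[[[]]]]]]]]]][]][][][][][]': depth seq [1 2 3 4 5 6 7 8 9 10 11 10 9 8 7 6 5 4 3 2 1 2 1 0 1 0 1 0 1 0 1 0 1 0]
  -> pairs=17 depth=11 groups=6 -> yes
String 3 '[[][[]][][]][][[[]][]][][[][]][]': depth seq [1 2 1 2 3 2 1 2 1 2 1 0 1 0 1 2 3 2 1 2 1 0 1 0 1 2 1 2 1 0 1 0]
  -> pairs=16 depth=3 groups=6 -> no
String 4 '[[[[]][]][[[]][]][][][]][][][][[]]': depth seq [1 2 3 4 3 2 3 2 1 2 3 4 3 2 3 2 1 2 1 2 1 2 1 0 1 0 1 0 1 0 1 2 1 0]
  -> pairs=17 depth=4 groups=5 -> no
String 5 '[][][][][[][]][][[][[[[]][]][]]][[]]': depth seq [1 0 1 0 1 0 1 0 1 2 1 2 1 0 1 0 1 2 1 2 3 4 5 4 3 4 3 2 3 2 1 0 1 2 1 0]
  -> pairs=18 depth=5 groups=8 -> no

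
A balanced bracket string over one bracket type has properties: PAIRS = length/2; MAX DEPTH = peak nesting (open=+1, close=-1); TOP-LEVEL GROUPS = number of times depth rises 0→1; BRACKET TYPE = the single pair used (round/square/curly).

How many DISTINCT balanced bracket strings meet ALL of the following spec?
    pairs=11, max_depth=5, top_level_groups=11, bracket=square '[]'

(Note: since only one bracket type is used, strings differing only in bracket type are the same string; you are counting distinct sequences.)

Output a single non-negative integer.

Answer: 0

Derivation:
Spec: pairs=11 depth=5 groups=11
Count(depth <= 5) = 1
Count(depth <= 4) = 1
Count(depth == 5) = 1 - 1 = 0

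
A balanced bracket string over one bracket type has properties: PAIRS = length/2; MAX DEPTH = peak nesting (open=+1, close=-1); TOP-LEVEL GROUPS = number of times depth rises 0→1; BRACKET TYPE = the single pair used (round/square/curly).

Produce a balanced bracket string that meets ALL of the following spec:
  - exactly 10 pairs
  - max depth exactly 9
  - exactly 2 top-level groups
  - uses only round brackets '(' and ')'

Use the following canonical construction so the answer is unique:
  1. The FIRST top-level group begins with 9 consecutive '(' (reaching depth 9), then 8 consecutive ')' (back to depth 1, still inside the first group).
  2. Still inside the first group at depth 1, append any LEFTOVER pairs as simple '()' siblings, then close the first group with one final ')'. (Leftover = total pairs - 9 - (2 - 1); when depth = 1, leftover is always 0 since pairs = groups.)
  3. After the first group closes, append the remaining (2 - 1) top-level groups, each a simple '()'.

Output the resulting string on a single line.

Spec: pairs=10 depth=9 groups=2
Leftover pairs = 10 - 9 - (2-1) = 0
First group: deep chain of depth 9 + 0 sibling pairs
Remaining 1 groups: simple '()' each

Answer: ((((((((()))))))))()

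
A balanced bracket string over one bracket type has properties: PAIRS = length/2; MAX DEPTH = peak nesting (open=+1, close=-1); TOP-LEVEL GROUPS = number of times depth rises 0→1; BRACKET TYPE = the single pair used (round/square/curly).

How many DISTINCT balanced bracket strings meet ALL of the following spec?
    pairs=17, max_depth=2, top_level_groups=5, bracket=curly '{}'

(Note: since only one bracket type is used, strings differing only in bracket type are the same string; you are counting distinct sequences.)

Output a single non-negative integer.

Spec: pairs=17 depth=2 groups=5
Count(depth <= 2) = 1820
Count(depth <= 1) = 0
Count(depth == 2) = 1820 - 0 = 1820

Answer: 1820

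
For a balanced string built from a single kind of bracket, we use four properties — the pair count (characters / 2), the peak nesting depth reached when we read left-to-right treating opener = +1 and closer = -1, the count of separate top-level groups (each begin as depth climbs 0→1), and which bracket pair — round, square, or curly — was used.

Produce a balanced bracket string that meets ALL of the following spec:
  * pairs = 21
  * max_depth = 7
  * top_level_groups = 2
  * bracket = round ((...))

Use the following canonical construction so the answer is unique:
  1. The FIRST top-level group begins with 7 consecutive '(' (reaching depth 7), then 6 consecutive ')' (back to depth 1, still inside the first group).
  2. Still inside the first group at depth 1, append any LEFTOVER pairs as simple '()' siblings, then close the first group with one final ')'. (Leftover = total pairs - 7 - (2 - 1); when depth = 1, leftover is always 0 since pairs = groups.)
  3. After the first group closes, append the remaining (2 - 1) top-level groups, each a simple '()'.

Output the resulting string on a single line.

Answer: ((((((())))))()()()()()()()()()()()()())()

Derivation:
Spec: pairs=21 depth=7 groups=2
Leftover pairs = 21 - 7 - (2-1) = 13
First group: deep chain of depth 7 + 13 sibling pairs
Remaining 1 groups: simple '()' each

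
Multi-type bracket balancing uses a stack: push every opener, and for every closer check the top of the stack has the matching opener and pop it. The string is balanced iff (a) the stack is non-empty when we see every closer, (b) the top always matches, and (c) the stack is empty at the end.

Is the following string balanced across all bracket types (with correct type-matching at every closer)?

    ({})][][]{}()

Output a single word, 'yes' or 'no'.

Answer: no

Derivation:
pos 0: push '('; stack = (
pos 1: push '{'; stack = ({
pos 2: '}' matches '{'; pop; stack = (
pos 3: ')' matches '('; pop; stack = (empty)
pos 4: saw closer ']' but stack is empty → INVALID
Verdict: unmatched closer ']' at position 4 → no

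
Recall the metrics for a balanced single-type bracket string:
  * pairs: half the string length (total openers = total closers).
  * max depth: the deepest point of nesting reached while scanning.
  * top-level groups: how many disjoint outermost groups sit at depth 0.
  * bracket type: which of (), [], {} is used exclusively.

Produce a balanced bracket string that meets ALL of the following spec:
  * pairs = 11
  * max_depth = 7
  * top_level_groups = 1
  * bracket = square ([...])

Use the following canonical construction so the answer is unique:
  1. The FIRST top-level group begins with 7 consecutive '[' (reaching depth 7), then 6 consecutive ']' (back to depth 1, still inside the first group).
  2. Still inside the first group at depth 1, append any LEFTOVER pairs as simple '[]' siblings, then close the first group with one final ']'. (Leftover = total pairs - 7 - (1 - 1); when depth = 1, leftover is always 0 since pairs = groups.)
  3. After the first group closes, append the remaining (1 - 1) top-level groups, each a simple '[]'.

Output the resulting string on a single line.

Spec: pairs=11 depth=7 groups=1
Leftover pairs = 11 - 7 - (1-1) = 4
First group: deep chain of depth 7 + 4 sibling pairs
Remaining 0 groups: simple '[]' each

Answer: [[[[[[[]]]]]][][][][]]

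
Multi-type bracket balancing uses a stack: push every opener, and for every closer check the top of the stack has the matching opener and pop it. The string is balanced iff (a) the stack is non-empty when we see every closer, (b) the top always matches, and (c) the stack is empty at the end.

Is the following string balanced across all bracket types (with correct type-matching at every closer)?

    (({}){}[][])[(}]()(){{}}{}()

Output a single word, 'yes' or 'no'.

pos 0: push '('; stack = (
pos 1: push '('; stack = ((
pos 2: push '{'; stack = (({
pos 3: '}' matches '{'; pop; stack = ((
pos 4: ')' matches '('; pop; stack = (
pos 5: push '{'; stack = ({
pos 6: '}' matches '{'; pop; stack = (
pos 7: push '['; stack = ([
pos 8: ']' matches '['; pop; stack = (
pos 9: push '['; stack = ([
pos 10: ']' matches '['; pop; stack = (
pos 11: ')' matches '('; pop; stack = (empty)
pos 12: push '['; stack = [
pos 13: push '('; stack = [(
pos 14: saw closer '}' but top of stack is '(' (expected ')') → INVALID
Verdict: type mismatch at position 14: '}' closes '(' → no

Answer: no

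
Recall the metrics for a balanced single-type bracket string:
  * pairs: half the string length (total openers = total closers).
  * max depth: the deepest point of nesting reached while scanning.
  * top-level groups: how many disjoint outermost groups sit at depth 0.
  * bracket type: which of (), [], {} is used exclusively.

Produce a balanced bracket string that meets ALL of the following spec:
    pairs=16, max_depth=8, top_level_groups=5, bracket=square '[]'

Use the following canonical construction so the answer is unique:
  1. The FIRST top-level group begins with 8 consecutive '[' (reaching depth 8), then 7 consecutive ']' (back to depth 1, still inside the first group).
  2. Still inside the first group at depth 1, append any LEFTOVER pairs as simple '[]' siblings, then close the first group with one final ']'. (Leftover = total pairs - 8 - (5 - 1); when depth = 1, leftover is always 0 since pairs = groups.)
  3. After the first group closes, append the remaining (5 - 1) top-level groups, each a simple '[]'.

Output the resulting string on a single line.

Answer: [[[[[[[[]]]]]]][][][][]][][][][]

Derivation:
Spec: pairs=16 depth=8 groups=5
Leftover pairs = 16 - 8 - (5-1) = 4
First group: deep chain of depth 8 + 4 sibling pairs
Remaining 4 groups: simple '[]' each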